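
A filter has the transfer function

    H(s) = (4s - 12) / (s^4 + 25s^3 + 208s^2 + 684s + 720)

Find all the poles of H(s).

s = -12, -5, -2, -6

The poles are the roots of the denominator s^4 + 25s^3 + 208s^2 + 684s + 720 = 0.
Trying s = -12: the polynomial evaluates to 0, so (s + 12) is a factor.
Dividing out leaves s^3 + 13s^2 + 52s + 60 = 0.
This factors further as (s + 5)(s + 2)(s + 6) = 0.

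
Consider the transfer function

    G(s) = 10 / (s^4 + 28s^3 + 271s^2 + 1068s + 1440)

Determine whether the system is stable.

The denominator s^4 + 28s^3 + 271s^2 + 1068s + 1440 factors as (s + 12)(s + 5)(s + 3)(s + 8), giving poles at s = -12, -5, -3, -8.
Since all poles lie strictly in the left half-plane, the system is stable.

stable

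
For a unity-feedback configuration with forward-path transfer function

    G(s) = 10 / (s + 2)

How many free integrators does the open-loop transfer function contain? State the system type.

Type 0

The denominator has no factor of s at the origin — no free integrator — so this is a Type 0 system.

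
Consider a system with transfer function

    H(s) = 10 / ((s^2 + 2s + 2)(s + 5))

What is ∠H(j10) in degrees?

∠H(j10) ≈ 128.1°

At s = j10: numerator = 10, denominator = -690 - j880.
∠H = ∠num − ∠den = 0° − (-128.10°) = 128.1°.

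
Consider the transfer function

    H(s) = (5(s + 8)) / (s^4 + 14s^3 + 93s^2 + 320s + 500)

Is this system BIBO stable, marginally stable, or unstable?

The denominator s^4 + 14s^3 + 93s^2 + 320s + 500 factors as (s^2 + 8s + 20)(s^2 + 6s + 25), giving poles at s = -4 + 2j, -4 - 2j, -3 + 4j, -3 - 4j.
Since all poles lie strictly in the left half-plane, the system is stable.

stable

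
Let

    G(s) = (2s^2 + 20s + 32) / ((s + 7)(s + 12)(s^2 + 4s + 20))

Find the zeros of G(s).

Set the numerator to zero: 2s^2 + 20s + 32 = 0, i.e. 2·(s^2 + 10s + 16) = 0.
Factoring: (s + 2)(s + 8) = 0.

s = -2, -8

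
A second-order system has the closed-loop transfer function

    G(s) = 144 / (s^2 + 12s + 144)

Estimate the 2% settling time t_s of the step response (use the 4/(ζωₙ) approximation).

Comparing s^2 + 12s + 144 to s^2 + 2ζωₙs + ωₙ²: ωₙ = 12 rad/s and ζ = 12/(2·12) = 0.5.
ζωₙ = 12/2 = 6, so t_s ≈ 4/(ζωₙ) = 4/6 ≈ 0.6667 s.

t_s ≈ 0.6667 s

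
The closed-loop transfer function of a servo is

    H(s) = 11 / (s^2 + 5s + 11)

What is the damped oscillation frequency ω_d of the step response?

ω_d ≈ 2.179 rad/s

Comparing s^2 + 5s + 11 to s^2 + 2ζωₙs + ωₙ²: ωₙ = √11 ≈ 3.317 rad/s and ζ = 5/(2·√11) ≈ 0.7538.
ζωₙ = 5/2 = 2.5, so ω_d = ωₙ√(1−ζ²) = √(ωₙ² − (ζωₙ)²) = √(11 − 2.5²) = √4.75 ≈ 2.179 rad/s.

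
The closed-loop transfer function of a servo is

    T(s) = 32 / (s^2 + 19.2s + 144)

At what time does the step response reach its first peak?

t_p ≈ 0.4363 s

Comparing s^2 + 19.2s + 144 to s^2 + 2ζωₙs + ωₙ²: ωₙ = 12 rad/s and ζ = 19.2/(2·12) = 0.8.
ζωₙ = 19.2/2 = 9.6, so ω_d = ωₙ√(1−ζ²) = √(ωₙ² − (ζωₙ)²) = √(144 − 9.6²) = √51.84 = 7.200 rad/s.
t_p = π/ω_d = π/7.200 ≈ 0.4363 s.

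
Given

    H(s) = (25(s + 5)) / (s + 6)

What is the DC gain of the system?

H(0) = 125/6 ≈ 20.83

Set s = 0: H(0) = (125) / (6) = 125/6.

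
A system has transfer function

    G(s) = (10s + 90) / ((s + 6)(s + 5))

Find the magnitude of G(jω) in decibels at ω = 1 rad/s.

Substitute s = j1: numerator = 90 + j10, denominator = 29 + j11.
|G(j1)| = |90 + j10| / |29 + j11| = 90.554 / 31.016 ≈ 2.920.
In decibels: 20·log₁₀(2.920) ≈ 9.31 dB.

|G(j1)|_dB ≈ 9.31 dB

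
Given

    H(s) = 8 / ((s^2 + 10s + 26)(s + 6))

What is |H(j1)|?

Substitute s = j1: numerator = 8, denominator = 140 + j85.
|H(j1)| = |8| / |140 + j85| = 8 / 163.78 ≈ 0.04885.

|H(j1)| ≈ 0.04885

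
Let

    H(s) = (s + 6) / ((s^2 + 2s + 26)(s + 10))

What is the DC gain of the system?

Set s = 0: H(0) = (6) / (260) = 3/130.

H(0) = 3/130 ≈ 0.02308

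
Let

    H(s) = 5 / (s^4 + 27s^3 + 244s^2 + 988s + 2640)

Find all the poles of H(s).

The poles are the roots of the denominator s^4 + 27s^3 + 244s^2 + 988s + 2640 = 0.
Trying s = -11: the polynomial evaluates to 0, so (s + 11) is a factor.
Dividing out leaves s^3 + 16s^2 + 68s + 240 = 0.
This factors further as (s^2 + 4s + 20)(s + 12) = 0.

s = -2 ± 4j, -11, -12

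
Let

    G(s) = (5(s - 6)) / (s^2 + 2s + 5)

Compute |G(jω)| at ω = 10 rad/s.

Substitute s = j10: numerator = -30 + j50, denominator = -95 + j20.
|G(j10)| = |-30 + j50| / |-95 + j20| = 58.310 / 97.082 ≈ 0.6006.

|G(j10)| ≈ 0.6006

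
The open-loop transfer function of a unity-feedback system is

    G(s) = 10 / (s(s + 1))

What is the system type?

Type 1

The denominator has 1 factor of s at the origin (free integrator), so this is a Type 1 system.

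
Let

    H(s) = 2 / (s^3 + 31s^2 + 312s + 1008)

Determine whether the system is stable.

The denominator s^3 + 31s^2 + 312s + 1008 factors as (s + 7)(s + 12)^2, giving poles at s = -7, -12, -12.
Since all poles lie strictly in the left half-plane, the system is stable.

stable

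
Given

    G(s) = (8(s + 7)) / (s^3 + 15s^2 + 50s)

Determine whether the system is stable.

The denominator s^3 + 15s^2 + 50s factors as s(s + 10)(s + 5), giving poles at s = 0, -10, -5.
Since the simple pole(s) at s = 0 lie on the jω-axis with none in the right half-plane, the system is marginally stable.

marginally stable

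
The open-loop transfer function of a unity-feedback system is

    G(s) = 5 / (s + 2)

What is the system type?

The denominator has no factor of s at the origin — no free integrator — so this is a Type 0 system.

Type 0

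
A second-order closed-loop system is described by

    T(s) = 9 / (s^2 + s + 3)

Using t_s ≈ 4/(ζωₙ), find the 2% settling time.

t_s ≈ 8 s

Comparing s^2 + s + 3 to s^2 + 2ζωₙs + ωₙ²: ωₙ = √3 ≈ 1.732 rad/s and ζ = 1/(2·√3) ≈ 0.2887.
ζωₙ = 1/2 = 0.5, so t_s ≈ 4/(ζωₙ) = 4/0.5 = 8 s.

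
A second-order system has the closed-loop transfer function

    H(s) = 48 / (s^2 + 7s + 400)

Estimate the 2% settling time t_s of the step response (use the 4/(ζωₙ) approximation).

Comparing s^2 + 7s + 400 to s^2 + 2ζωₙs + ωₙ²: ωₙ = 20 rad/s and ζ = 7/(2·20) = 0.175.
ζωₙ = 7/2 = 3.5, so t_s ≈ 4/(ζωₙ) = 4/3.5 ≈ 1.143 s.

t_s ≈ 1.143 s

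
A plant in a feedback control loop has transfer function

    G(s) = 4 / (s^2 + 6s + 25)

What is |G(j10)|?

Substitute s = j10: numerator = 4, denominator = -75 + j60.
|G(j10)| = |4| / |-75 + j60| = 4 / 96.047 ≈ 0.04165.

|G(j10)| ≈ 0.04165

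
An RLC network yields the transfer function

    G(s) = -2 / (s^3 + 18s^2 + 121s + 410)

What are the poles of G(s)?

s = -10, -4 + 5j, -4 - 5j

The poles are the roots of the denominator s^3 + 18s^2 + 121s + 410 = 0.
Trying s = -10: the polynomial evaluates to 0, so (s + 10) is a factor.
Dividing out leaves s^2 + 8s + 41 = 0.
The quadratic formula then gives s = -4 ± 5j.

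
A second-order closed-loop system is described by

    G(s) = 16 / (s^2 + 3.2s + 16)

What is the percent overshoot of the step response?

Comparing s^2 + 3.2s + 16 to s^2 + 2ζωₙs + ωₙ²: ωₙ = 4 rad/s and ζ = 3.2/(2·4) = 0.4.
%OS = 100·exp(−πζ/√(1−ζ²)) = 100·exp(−π·0.4/√(1−0.4²)) ≈ 25.4%.

%OS ≈ 25.4%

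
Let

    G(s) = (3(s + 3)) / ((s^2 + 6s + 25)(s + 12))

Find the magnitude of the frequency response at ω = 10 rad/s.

Substitute s = j10: numerator = 9 + j30, denominator = -1500 - j30.
|G(j10)| = |9 + j30| / |-1500 - j30| = 31.321 / 1500.3 ≈ 0.02088.

|G(j10)| ≈ 0.02088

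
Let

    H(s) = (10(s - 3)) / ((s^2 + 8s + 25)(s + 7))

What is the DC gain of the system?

H(0) = -6/35 ≈ -0.1714

At s = 0 each factor (s + a) contributes a and each (s^2 + bs + c) contributes c.
H(0) = 10·(-3) / ((25) · (7)) = -30/175 = -6/35.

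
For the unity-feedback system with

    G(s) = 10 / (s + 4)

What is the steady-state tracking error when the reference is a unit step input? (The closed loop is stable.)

e_ss = 0.2857

G(s) has no poles at the origin.
This is a Type 0 system. Kp = lim_{s→0} G(s) = 10/4 = 5/2.
e_ss = 1/(1 + Kp) = 1/(1 + 5/2) = 2/7 ≈ 0.2857.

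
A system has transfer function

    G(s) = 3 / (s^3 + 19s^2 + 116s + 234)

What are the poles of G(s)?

The poles are the roots of the denominator s^3 + 19s^2 + 116s + 234 = 0.
Trying s = -9: the polynomial evaluates to 0, so (s + 9) is a factor.
Dividing out leaves s^2 + 10s + 26 = 0.
The quadratic formula then gives s = -5 ± 1j.

s = -5 + j, -5 - j, -9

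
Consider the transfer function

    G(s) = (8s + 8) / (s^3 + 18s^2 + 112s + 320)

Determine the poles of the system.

s = -4 + 4j, -4 - 4j, -10

The poles are the roots of the denominator s^3 + 18s^2 + 112s + 320 = 0.
Trying s = -10: the polynomial evaluates to 0, so (s + 10) is a factor.
Dividing out leaves s^2 + 8s + 32 = 0.
The quadratic formula then gives s = -4 ± 4j.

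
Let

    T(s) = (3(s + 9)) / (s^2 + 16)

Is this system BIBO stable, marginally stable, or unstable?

The poles can be read from the denominator factors: s = ±4j.
Since the simple pole(s) at s = ±4j lie on the jω-axis with none in the right half-plane, the system is marginally stable.

marginally stable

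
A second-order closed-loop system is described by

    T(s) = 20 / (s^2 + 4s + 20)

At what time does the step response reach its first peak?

t_p ≈ 0.7854 s

Comparing s^2 + 4s + 20 to s^2 + 2ζωₙs + ωₙ²: ωₙ = √20 ≈ 4.472 rad/s and ζ = 4/(2·√20) ≈ 0.4472.
ζωₙ = 4/2 = 2, so ω_d = ωₙ√(1−ζ²) = √(ωₙ² − (ζωₙ)²) = √(20 − 2²) = √16 = 4 rad/s.
t_p = π/ω_d = π/4 ≈ 0.7854 s.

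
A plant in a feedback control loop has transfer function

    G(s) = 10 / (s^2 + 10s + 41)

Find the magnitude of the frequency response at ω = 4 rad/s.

|G(j4)| ≈ 0.2120

Substitute s = j4: numerator = 10, denominator = 25 + j40.
|G(j4)| = |10| / |25 + j40| = 10 / 47.170 ≈ 0.2120.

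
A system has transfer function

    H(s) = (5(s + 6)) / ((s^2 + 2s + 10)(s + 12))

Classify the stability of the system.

The poles can be read from the denominator factors: s = -1 + 3j, -1 - 3j, -12.
Since all poles lie strictly in the left half-plane, the system is stable.

stable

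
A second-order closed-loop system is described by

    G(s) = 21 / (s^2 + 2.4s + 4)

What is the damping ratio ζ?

ζ = 0.6

Compare the denominator to the standard form s^2 + 2ζωₙs + ωₙ².
ωₙ² = 4, so ωₙ = 2 rad/s.
2ζωₙ = 2.4, so ζ = 2.4/(2·2) = 0.6.
With ζ = 0.6 the response is underdamped.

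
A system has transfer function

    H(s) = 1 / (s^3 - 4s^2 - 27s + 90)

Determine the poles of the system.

The poles are the roots of the denominator s^3 - 4s^2 - 27s + 90 = 0.
Trying s = -5: the polynomial evaluates to 0, so (s + 5) is a factor.
Dividing out leaves s^2 - 9s + 18 = 0.
Factoring the quadratic: (s - 6)(s - 3) = 0.

s = -5, 6, 3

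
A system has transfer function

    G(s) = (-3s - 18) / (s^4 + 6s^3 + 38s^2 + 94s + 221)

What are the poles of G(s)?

s = -2 ± 3j, -1 ± 4j

The poles are the roots of the denominator s^4 + 6s^3 + 38s^2 + 94s + 221 = 0.
No real roots exist; factor into two real quadratics: (s^2 + 4s + 13)(s^2 + 2s + 17) = 0.
Each quadratic gives a conjugate pair via the quadratic formula.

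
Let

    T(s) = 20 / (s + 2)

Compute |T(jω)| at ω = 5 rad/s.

Substitute s = j5: numerator = 20, denominator = 2 + j5.
|T(j5)| = |20| / |2 + j5| = 20 / 5.3852 ≈ 3.714.

|T(j5)| ≈ 3.714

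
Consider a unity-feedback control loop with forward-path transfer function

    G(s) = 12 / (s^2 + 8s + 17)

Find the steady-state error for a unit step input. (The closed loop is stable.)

e_ss = 0.5862

G(s) has no poles at the origin.
This is a Type 0 system. Kp = lim_{s→0} G(s) = 12/17.
e_ss = 1/(1 + Kp) = 1/(1 + 12/17) = 17/29 ≈ 0.5862.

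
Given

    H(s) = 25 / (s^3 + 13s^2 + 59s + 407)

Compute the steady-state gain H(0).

H(0) = 25/407 ≈ 0.06143

Set s = 0: H(0) = (25) / (407) = 25/407.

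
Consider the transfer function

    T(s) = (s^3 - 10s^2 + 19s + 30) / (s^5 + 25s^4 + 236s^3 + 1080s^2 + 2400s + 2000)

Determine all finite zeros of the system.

Set the numerator to zero: s^3 - 10s^2 + 19s + 30 = 0.
Factoring: (s - 6)(s - 5)(s + 1) = 0.

s = 6, 5, -1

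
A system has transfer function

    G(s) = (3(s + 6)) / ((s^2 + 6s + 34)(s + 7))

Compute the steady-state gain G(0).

G(0) = 9/119 ≈ 0.07563

At s = 0 each factor (s + a) contributes a and each (s^2 + bs + c) contributes c.
G(0) = 3·(6) / ((34) · (7)) = 18/238 = 9/119.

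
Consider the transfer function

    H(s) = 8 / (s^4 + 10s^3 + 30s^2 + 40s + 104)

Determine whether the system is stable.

marginally stable

The denominator s^4 + 10s^3 + 30s^2 + 40s + 104 factors as (s^2 + 4)(s^2 + 10s + 26), giving poles at s = ±2j, -5 ± j.
Since the simple pole(s) at s = ±2j lie on the jω-axis with none in the right half-plane, the system is marginally stable.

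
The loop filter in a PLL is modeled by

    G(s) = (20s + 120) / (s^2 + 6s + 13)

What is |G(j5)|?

Substitute s = j5: numerator = 120 + j100, denominator = -12 + j30.
|G(j5)| = |120 + j100| / |-12 + j30| = 156.20 / 32.311 ≈ 4.834.

|G(j5)| ≈ 4.834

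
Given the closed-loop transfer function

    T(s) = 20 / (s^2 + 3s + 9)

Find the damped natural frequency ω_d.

Comparing s^2 + 3s + 9 to s^2 + 2ζωₙs + ωₙ²: ωₙ = 3 rad/s and ζ = 3/(2·3) = 0.5.
ζωₙ = 3/2 = 1.5, so ω_d = ωₙ√(1−ζ²) = √(ωₙ² − (ζωₙ)²) = √(9 − 1.5²) = √6.75 ≈ 2.598 rad/s.

ω_d ≈ 2.598 rad/s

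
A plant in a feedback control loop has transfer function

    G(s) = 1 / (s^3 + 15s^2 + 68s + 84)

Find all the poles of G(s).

s = -2, -7, -6

The poles are the roots of the denominator s^3 + 15s^2 + 68s + 84 = 0.
Trying s = -2: the polynomial evaluates to 0, so (s + 2) is a factor.
Dividing out leaves s^2 + 13s + 42 = 0.
Factoring the quadratic: (s + 7)(s + 6) = 0.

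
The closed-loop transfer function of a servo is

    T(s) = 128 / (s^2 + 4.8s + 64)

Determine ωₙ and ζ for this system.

Compare the denominator to the standard form s^2 + 2ζωₙs + ωₙ².
ωₙ² = 64, so ωₙ = 8 rad/s.
2ζωₙ = 4.8, so ζ = 4.8/(2·8) = 0.3.

ωₙ = 8 rad/s, ζ = 0.3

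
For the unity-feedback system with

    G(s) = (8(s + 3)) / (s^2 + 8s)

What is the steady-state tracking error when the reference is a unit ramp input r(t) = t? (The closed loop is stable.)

e_ss = 0.3333

G(s) has one pole at the origin.
This is a Type 1 system. Kv = lim_{s→0} s·G(s) = 24/8 = 3.
e_ss = 1/Kv = 1/(3) = 1/3 ≈ 0.3333.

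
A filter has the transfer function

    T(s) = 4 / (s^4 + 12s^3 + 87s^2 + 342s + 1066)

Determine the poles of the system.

s = -5 ± 4j, -1 ± 5j

The poles are the roots of the denominator s^4 + 12s^3 + 87s^2 + 342s + 1066 = 0.
No real roots exist; factor into two real quadratics: (s^2 + 10s + 41)(s^2 + 2s + 26) = 0.
Each quadratic gives a conjugate pair via the quadratic formula.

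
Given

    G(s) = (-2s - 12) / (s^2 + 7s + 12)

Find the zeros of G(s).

Set the numerator to zero: -2s - 12 = 0, i.e. -2·(s + 6) = 0.
So s = -6.

s = -6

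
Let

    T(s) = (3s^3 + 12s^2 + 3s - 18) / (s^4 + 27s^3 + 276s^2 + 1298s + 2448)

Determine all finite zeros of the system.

s = -2, -3, 1

Set the numerator to zero: 3s^3 + 12s^2 + 3s - 18 = 0, i.e. 3·(s^3 + 4s^2 + s - 6) = 0.
Factoring: (s + 2)(s + 3)(s - 1) = 0.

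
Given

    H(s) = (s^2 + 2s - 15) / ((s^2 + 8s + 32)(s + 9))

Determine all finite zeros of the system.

s = -5, 3

Set the numerator to zero: s^2 + 2s - 15 = 0.
Factoring: (s + 5)(s - 3) = 0.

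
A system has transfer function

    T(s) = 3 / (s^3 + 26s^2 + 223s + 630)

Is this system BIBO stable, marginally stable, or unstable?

stable

The denominator s^3 + 26s^2 + 223s + 630 factors as (s + 10)(s + 9)(s + 7), giving poles at s = -10, -9, -7.
Since all poles lie strictly in the left half-plane, the system is stable.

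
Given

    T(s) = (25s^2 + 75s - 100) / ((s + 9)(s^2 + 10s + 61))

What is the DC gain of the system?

Set s = 0: T(0) = (-100) / (549) = -100/549.

T(0) = -100/549 ≈ -0.1821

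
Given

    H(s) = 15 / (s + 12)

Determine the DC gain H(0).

H(0) = 5/4 ≈ 1.250

Set s = 0: H(0) = (15) / (12) = 5/4.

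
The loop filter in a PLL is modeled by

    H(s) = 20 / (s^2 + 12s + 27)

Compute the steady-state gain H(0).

H(0) = 20/27 ≈ 0.7407

Set s = 0: H(0) = (20) / (27) = 20/27.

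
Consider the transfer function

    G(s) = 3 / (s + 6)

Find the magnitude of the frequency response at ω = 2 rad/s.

Substitute s = j2: numerator = 3, denominator = 6 + j2.
|G(j2)| = |3| / |6 + j2| = 3 / 6.3246 ≈ 0.4743.

|G(j2)| ≈ 0.4743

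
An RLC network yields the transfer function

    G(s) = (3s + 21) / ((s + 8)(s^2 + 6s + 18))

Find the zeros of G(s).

Set the numerator to zero: 3s + 21 = 0, i.e. 3·(s + 7) = 0.
So s = -7.

s = -7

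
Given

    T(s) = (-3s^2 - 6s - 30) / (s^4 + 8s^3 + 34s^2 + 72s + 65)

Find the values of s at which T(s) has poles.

The poles are the roots of the denominator s^4 + 8s^3 + 34s^2 + 72s + 65 = 0.
No real roots exist; factor into two real quadratics: (s^2 + 4s + 5)(s^2 + 4s + 13) = 0.
Each quadratic gives a conjugate pair via the quadratic formula.

s = -2 + j, -2 - j, -2 + 3j, -2 - 3j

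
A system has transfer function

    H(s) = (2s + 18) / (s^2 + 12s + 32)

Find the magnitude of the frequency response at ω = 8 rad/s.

|H(j8)| ≈ 0.2380

Substitute s = j8: numerator = 18 + j16, denominator = -32 + j96.
|H(j8)| = |18 + j16| / |-32 + j96| = 24.083 / 101.19 ≈ 0.2380.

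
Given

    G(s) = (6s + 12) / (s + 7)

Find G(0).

Set s = 0: G(0) = (12) / (7) = 12/7.

G(0) = 12/7 ≈ 1.714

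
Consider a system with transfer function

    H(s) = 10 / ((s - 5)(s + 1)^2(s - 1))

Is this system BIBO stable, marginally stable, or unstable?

The poles can be read from the denominator factors: s = 5, -1, -1, 1.
Since the pole(s) at s = 5, 1 lie in the right half-plane, the system is unstable.

unstable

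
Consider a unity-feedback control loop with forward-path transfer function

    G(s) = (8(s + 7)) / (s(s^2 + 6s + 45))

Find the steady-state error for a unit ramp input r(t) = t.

e_ss = 0.8036

G(s) has one pole at the origin.
This is a Type 1 system. Kv = lim_{s→0} s·G(s) = 56/45.
e_ss = 1/Kv = 1/(56/45) = 45/56 ≈ 0.8036.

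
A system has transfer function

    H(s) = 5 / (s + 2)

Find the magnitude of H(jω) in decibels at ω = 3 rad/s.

|H(j3)|_dB ≈ 2.84 dB

Substitute s = j3: numerator = 5, denominator = 2 + j3.
|H(j3)| = |5| / |2 + j3| = 5 / 3.6056 ≈ 1.387.
In decibels: 20·log₁₀(1.387) ≈ 2.84 dB.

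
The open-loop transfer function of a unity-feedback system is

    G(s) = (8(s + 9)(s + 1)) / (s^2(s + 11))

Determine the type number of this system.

Type 2

The denominator has 2 factors of s at the origin (free integrators), so this is a Type 2 system.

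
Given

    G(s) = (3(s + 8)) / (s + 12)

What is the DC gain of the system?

G(0) = 2

At s = 0 each factor (s + a) contributes a and each (s^2 + bs + c) contributes c.
G(0) = 3·(8) / ((12)) = 24/12 = 2.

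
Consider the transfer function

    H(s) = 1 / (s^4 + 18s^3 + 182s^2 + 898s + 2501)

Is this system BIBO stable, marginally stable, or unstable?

stable

The denominator s^4 + 18s^3 + 182s^2 + 898s + 2501 factors as (s^2 + 10s + 61)(s^2 + 8s + 41), giving poles at s = -5 + 6j, -5 - 6j, -4 + 5j, -4 - 5j.
Since all poles lie strictly in the left half-plane, the system is stable.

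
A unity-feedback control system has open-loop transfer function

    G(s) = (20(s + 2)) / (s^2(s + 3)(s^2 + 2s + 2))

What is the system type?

Type 2

The denominator has 2 factors of s at the origin (free integrators), so this is a Type 2 system.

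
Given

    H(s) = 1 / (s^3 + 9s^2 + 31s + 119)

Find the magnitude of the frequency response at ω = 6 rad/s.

Substitute s = j6: numerator = 1, denominator = -205 - j30.
|H(j6)| = |1| / |-205 - j30| = 1 / 207.18 ≈ 0.004827.

|H(j6)| ≈ 0.004827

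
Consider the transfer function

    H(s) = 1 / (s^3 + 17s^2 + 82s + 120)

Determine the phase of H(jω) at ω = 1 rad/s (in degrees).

∠H(j1) ≈ -38.18°

At s = j1: numerator = 1, denominator = 103 + j81.
∠H = ∠num − ∠den = 0° − (38.182°) = -38.18°.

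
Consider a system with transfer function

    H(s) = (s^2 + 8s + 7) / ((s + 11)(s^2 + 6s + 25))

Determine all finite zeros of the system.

Set the numerator to zero: s^2 + 8s + 7 = 0.
Factoring: (s + 7)(s + 1) = 0.

s = -7, -1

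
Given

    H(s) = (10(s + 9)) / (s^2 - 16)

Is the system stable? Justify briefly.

unstable

The denominator s^2 - 16 factors as (s - 4)(s + 4), giving poles at s = 4, -4.
Since the pole(s) at s = 4 lie in the right half-plane, the system is unstable.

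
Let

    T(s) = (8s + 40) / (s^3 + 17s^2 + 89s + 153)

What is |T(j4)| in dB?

|T(j4)|_dB ≈ -15.8 dB

Substitute s = j4: numerator = 40 + j32, denominator = -119 + j292.
|T(j4)| = |40 + j32| / |-119 + j292| = 51.225 / 315.32 ≈ 0.1625.
In decibels: 20·log₁₀(0.1625) ≈ -15.8 dB.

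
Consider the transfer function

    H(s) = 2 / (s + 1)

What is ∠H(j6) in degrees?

At s = j6: numerator = 2, denominator = 1 + j6.
∠H = ∠num − ∠den = 0° − (80.538°) = -80.54°.

∠H(j6) ≈ -80.54°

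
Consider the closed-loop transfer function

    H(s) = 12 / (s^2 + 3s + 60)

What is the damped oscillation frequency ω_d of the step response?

Comparing s^2 + 3s + 60 to s^2 + 2ζωₙs + ωₙ²: ωₙ = √60 ≈ 7.746 rad/s and ζ = 3/(2·√60) ≈ 0.1936.
ζωₙ = 3/2 = 1.5, so ω_d = ωₙ√(1−ζ²) = √(ωₙ² − (ζωₙ)²) = √(60 − 1.5²) = √57.75 ≈ 7.599 rad/s.

ω_d ≈ 7.599 rad/s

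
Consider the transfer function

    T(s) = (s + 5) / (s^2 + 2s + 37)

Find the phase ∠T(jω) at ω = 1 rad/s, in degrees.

∠T(j1) ≈ 8.130°

At s = j1: numerator = 5 + j1, denominator = 36 + j2.
∠T = ∠num − ∠den = 11.310° − (3.1798°) = 8.130°.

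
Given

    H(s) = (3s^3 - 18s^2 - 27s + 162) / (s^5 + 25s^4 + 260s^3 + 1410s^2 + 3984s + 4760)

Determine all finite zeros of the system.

Set the numerator to zero: 3s^3 - 18s^2 - 27s + 162 = 0, i.e. 3·(s^3 - 6s^2 - 9s + 54) = 0.
Factoring: (s + 3)(s - 6)(s - 3) = 0.

s = -3, 6, 3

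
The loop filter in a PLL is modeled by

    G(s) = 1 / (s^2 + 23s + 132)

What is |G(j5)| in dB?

|G(j5)|_dB ≈ -43.9 dB

Substitute s = j5: numerator = 1, denominator = 107 + j115.
|G(j5)| = |1| / |107 + j115| = 1 / 157.08 ≈ 0.006366.
In decibels: 20·log₁₀(0.006366) ≈ -43.9 dB.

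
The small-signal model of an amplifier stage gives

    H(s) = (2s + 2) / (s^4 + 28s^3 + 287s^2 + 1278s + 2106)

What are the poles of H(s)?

s = -9, -5 + j, -5 - j, -9

The poles are the roots of the denominator s^4 + 28s^3 + 287s^2 + 1278s + 2106 = 0.
Trying s = -9: the polynomial evaluates to 0, so (s + 9) is a factor.
Dividing out leaves s^3 + 19s^2 + 116s + 234 = 0.
This factors further as (s^2 + 10s + 26)(s + 9) = 0.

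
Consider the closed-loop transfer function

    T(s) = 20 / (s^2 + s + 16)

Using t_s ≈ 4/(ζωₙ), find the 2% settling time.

Comparing s^2 + s + 16 to s^2 + 2ζωₙs + ωₙ²: ωₙ = 4 rad/s and ζ = 1/(2·4) = 0.125.
ζωₙ = 1/2 = 0.5, so t_s ≈ 4/(ζωₙ) = 4/0.5 = 8 s.

t_s ≈ 8 s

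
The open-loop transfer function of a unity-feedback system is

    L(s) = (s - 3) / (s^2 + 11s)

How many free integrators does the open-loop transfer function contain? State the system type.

Factor s from the denominator: s^2 + 11s = s·(s + 11).
There is 1 pole at the origin, so the system is Type 1.

Type 1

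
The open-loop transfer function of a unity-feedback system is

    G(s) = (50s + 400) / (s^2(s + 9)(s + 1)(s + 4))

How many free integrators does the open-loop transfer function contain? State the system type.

Type 2

The denominator has 2 factors of s at the origin (free integrators), so this is a Type 2 system.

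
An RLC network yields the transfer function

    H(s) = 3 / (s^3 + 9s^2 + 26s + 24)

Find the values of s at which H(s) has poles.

s = -2, -4, -3

The poles are the roots of the denominator s^3 + 9s^2 + 26s + 24 = 0.
Trying s = -2: the polynomial evaluates to 0, so (s + 2) is a factor.
Dividing out leaves s^2 + 7s + 12 = 0.
Factoring the quadratic: (s + 4)(s + 3) = 0.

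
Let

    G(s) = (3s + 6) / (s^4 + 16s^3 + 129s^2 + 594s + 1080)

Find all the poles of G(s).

The poles are the roots of the denominator s^4 + 16s^3 + 129s^2 + 594s + 1080 = 0.
Trying s = -4: the polynomial evaluates to 0, so (s + 4) is a factor.
Dividing out leaves s^3 + 12s^2 + 81s + 270 = 0.
This factors further as (s^2 + 6s + 45)(s + 6) = 0.

s = -3 ± 6j, -4, -6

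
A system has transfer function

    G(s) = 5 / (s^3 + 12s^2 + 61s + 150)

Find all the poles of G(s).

s = -3 + 4j, -3 - 4j, -6

The poles are the roots of the denominator s^3 + 12s^2 + 61s + 150 = 0.
Trying s = -6: the polynomial evaluates to 0, so (s + 6) is a factor.
Dividing out leaves s^2 + 6s + 25 = 0.
The quadratic formula then gives s = -3 ± 4j.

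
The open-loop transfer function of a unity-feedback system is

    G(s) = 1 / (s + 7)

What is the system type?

The denominator has no factor of s at the origin — no free integrator — so this is a Type 0 system.

Type 0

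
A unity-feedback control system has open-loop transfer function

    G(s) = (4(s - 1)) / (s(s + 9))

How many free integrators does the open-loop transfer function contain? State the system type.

The denominator has 1 factor of s at the origin (free integrator), so this is a Type 1 system.

Type 1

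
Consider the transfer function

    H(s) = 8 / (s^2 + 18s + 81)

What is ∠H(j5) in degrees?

∠H(j5) ≈ -58.11°

At s = j5: numerator = 8, denominator = 56 + j90.
∠H = ∠num − ∠den = 0° − (58.109°) = -58.11°.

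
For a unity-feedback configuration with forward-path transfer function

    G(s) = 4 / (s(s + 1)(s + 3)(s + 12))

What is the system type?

Type 1

The denominator has 1 factor of s at the origin (free integrator), so this is a Type 1 system.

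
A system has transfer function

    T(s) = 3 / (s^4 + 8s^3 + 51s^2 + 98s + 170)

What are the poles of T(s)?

The poles are the roots of the denominator s^4 + 8s^3 + 51s^2 + 98s + 170 = 0.
No real roots exist; factor into two real quadratics: (s^2 + 2s + 5)(s^2 + 6s + 34) = 0.
Each quadratic gives a conjugate pair via the quadratic formula.

s = -1 + 2j, -1 - 2j, -3 + 5j, -3 - 5j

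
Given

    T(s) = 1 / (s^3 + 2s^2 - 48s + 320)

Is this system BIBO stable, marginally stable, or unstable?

The denominator s^3 + 2s^2 - 48s + 320 factors as (s + 10)(s^2 - 8s + 32), giving poles at s = -10, 4 + 4j, 4 - 4j.
Since the pole(s) at s = 4 ± 4j lie in the right half-plane, the system is unstable.

unstable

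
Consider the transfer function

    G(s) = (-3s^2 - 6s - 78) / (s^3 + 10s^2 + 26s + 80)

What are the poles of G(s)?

The poles are the roots of the denominator s^3 + 10s^2 + 26s + 80 = 0.
Trying s = -8: the polynomial evaluates to 0, so (s + 8) is a factor.
Dividing out leaves s^2 + 2s + 10 = 0.
The quadratic formula then gives s = -1 ± 3j.

s = -1 ± 3j, -8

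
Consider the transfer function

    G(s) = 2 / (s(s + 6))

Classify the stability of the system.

The poles can be read from the denominator factors: s = 0, -6.
Since the simple pole(s) at s = 0 lie on the jω-axis with none in the right half-plane, the system is marginally stable.

marginally stable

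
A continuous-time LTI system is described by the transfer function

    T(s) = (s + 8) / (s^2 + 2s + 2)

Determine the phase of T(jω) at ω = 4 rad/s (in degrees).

At s = j4: numerator = 8 + j4, denominator = -14 + j8.
∠T = ∠num − ∠den = 26.565° − (150.26°) = -123.7°.

∠T(j4) ≈ -123.7°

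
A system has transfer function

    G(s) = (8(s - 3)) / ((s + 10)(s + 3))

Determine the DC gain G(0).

At s = 0 each factor (s + a) contributes a and each (s^2 + bs + c) contributes c.
G(0) = 8·(-3) / ((10) · (3)) = -24/30 = -4/5.

G(0) = -4/5 ≈ -0.8000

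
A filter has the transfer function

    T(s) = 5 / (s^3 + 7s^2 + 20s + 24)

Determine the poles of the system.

s = -2 + 2j, -2 - 2j, -3

The poles are the roots of the denominator s^3 + 7s^2 + 20s + 24 = 0.
Trying s = -3: the polynomial evaluates to 0, so (s + 3) is a factor.
Dividing out leaves s^2 + 4s + 8 = 0.
The quadratic formula then gives s = -2 ± 2j.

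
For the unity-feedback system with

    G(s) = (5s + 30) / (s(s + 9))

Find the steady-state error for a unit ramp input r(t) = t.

G(s) has one pole at the origin.
This is a Type 1 system. Kv = lim_{s→0} s·G(s) = 30/9 = 10/3.
e_ss = 1/Kv = 1/(10/3) = 3/10 ≈ 0.3000.

e_ss = 0.3000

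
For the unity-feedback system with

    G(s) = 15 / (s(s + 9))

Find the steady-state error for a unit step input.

G(s) has one pole at the origin.
This is a Type 1 system; for a step input the steady-state error is zero.

e_ss = 0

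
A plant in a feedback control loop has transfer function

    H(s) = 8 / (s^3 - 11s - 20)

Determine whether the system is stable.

The denominator s^3 - 11s - 20 factors as (s^2 + 4s + 5)(s - 4), giving poles at s = -2 + j, -2 - j, 4.
Since the pole(s) at s = 4 lie in the right half-plane, the system is unstable.

unstable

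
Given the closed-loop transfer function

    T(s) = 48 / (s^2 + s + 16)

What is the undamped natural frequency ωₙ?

Compare the denominator to the standard form s^2 + 2ζωₙs + ωₙ².
ωₙ² = 16, so ωₙ = 4 rad/s.

ωₙ = 4 rad/s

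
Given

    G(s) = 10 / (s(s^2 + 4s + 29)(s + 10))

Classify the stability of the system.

The poles can be read from the denominator factors: s = 0, -2 + 5j, -2 - 5j, -10.
Since the simple pole(s) at s = 0 lie on the jω-axis with none in the right half-plane, the system is marginally stable.

marginally stable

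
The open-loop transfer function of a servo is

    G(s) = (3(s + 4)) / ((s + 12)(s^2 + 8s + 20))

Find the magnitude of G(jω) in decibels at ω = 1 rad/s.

|G(j1)|_dB ≈ -26.1 dB

Substitute s = j1: numerator = 12 + j3, denominator = 220 + j115.
|G(j1)| = |12 + j3| / |220 + j115| = 12.369 / 248.24 ≈ 0.04983.
In decibels: 20·log₁₀(0.04983) ≈ -26.1 dB.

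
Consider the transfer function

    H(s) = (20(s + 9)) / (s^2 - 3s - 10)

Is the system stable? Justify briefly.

unstable

The denominator s^2 - 3s - 10 factors as (s + 2)(s - 5), giving poles at s = -2, 5.
Since the pole(s) at s = 5 lie in the right half-plane, the system is unstable.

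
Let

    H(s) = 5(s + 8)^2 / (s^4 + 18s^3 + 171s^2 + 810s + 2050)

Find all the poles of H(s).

s = -5 + 5j, -5 - 5j, -4 + 5j, -4 - 5j

The poles are the roots of the denominator s^4 + 18s^3 + 171s^2 + 810s + 2050 = 0.
No real roots exist; factor into two real quadratics: (s^2 + 10s + 50)(s^2 + 8s + 41) = 0.
Each quadratic gives a conjugate pair via the quadratic formula.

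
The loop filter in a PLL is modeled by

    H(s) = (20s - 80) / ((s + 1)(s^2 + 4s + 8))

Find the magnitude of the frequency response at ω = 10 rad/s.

|H(j10)| ≈ 0.2137

Substitute s = j10: numerator = -80 + j200, denominator = -492 - j880.
|H(j10)| = |-80 + j200| / |-492 - j880| = 215.41 / 1008.2 ≈ 0.2137.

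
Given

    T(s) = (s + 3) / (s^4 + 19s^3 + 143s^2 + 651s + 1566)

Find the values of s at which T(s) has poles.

The poles are the roots of the denominator s^4 + 19s^3 + 143s^2 + 651s + 1566 = 0.
Trying s = -6: the polynomial evaluates to 0, so (s + 6) is a factor.
Dividing out leaves s^3 + 13s^2 + 65s + 261 = 0.
This factors further as (s + 9)(s^2 + 4s + 29) = 0.

s = -6, -9, -2 ± 5j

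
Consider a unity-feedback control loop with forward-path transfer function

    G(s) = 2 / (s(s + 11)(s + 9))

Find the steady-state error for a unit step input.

e_ss = 0

G(s) has one pole at the origin.
This is a Type 1 system; for a step input the steady-state error is zero.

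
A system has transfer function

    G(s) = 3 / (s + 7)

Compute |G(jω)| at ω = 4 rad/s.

Substitute s = j4: numerator = 3, denominator = 7 + j4.
|G(j4)| = |3| / |7 + j4| = 3 / 8.0623 ≈ 0.3721.

|G(j4)| ≈ 0.3721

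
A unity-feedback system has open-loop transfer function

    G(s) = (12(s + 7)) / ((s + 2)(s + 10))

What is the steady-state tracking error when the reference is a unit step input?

e_ss = 0.1923

G(s) has no poles at the origin.
This is a Type 0 system. Kp = lim_{s→0} G(s) = 84/20 = 21/5.
e_ss = 1/(1 + Kp) = 1/(1 + 21/5) = 5/26 ≈ 0.1923.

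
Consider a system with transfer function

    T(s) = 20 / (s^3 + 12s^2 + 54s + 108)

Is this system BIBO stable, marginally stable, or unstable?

stable

The denominator s^3 + 12s^2 + 54s + 108 factors as (s^2 + 6s + 18)(s + 6), giving poles at s = -3 ± 3j, -6.
Since all poles lie strictly in the left half-plane, the system is stable.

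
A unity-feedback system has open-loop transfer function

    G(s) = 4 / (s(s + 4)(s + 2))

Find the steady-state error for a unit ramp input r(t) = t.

e_ss = 2

G(s) has one pole at the origin.
This is a Type 1 system. Kv = lim_{s→0} s·G(s) = 4/8 = 1/2.
e_ss = 1/Kv = 1/(1/2) = 2.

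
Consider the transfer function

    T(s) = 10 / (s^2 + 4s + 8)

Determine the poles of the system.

The poles are the roots of the denominator s^2 + 4s + 8 = 0.
Using the quadratic formula: s = (-4 ± √(-16))/2 = -2 ± 2j.

s = -2 + 2j, -2 - 2j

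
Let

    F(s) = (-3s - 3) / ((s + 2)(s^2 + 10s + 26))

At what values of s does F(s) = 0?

Set the numerator to zero: -3s - 3 = 0, i.e. -3·(s + 1) = 0.
So s = -1.

s = -1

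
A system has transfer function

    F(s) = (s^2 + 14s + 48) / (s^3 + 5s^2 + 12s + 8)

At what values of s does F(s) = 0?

Set the numerator to zero: s^2 + 14s + 48 = 0.
Factoring: (s + 8)(s + 6) = 0.

s = -8, -6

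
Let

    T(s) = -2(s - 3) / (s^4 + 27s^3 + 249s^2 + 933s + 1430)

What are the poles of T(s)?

The poles are the roots of the denominator s^4 + 27s^3 + 249s^2 + 933s + 1430 = 0.
Trying s = -11: the polynomial evaluates to 0, so (s + 11) is a factor.
Dividing out leaves s^3 + 16s^2 + 73s + 130 = 0.
This factors further as (s^2 + 6s + 13)(s + 10) = 0.

s = -3 + 2j, -3 - 2j, -11, -10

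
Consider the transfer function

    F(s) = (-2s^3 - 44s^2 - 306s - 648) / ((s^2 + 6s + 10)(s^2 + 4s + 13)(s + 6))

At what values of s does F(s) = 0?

Set the numerator to zero: -2s^3 - 44s^2 - 306s - 648 = 0, i.e. -2·(s^3 + 22s^2 + 153s + 324) = 0.
Factoring: (s + 4)(s + 9)^2 = 0.

s = -4, -9, -9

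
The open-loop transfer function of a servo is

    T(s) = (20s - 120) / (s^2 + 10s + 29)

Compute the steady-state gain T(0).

Set s = 0: T(0) = (-120) / (29) = -120/29.

T(0) = -120/29 ≈ -4.138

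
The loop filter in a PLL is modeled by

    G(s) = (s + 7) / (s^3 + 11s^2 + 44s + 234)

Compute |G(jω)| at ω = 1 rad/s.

Substitute s = j1: numerator = 7 + j1, denominator = 223 + j43.
|G(j1)| = |7 + j1| / |223 + j43| = 7.0711 / 227.11 ≈ 0.03114.

|G(j1)| ≈ 0.03114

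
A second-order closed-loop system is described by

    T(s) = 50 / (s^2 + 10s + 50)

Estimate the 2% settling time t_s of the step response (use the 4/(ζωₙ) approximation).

Comparing s^2 + 10s + 50 to s^2 + 2ζωₙs + ωₙ²: ωₙ = √50 ≈ 7.071 rad/s and ζ = 10/(2·√50) ≈ 0.7071.
ζωₙ = 10/2 = 5, so t_s ≈ 4/(ζωₙ) = 4/5 = 0.8000 s.

t_s ≈ 0.8000 s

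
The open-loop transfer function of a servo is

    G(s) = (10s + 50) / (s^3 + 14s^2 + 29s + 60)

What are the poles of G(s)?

The poles are the roots of the denominator s^3 + 14s^2 + 29s + 60 = 0.
Trying s = -12: the polynomial evaluates to 0, so (s + 12) is a factor.
Dividing out leaves s^2 + 2s + 5 = 0.
The quadratic formula then gives s = -1 ± 2j.

s = -1 + 2j, -1 - 2j, -12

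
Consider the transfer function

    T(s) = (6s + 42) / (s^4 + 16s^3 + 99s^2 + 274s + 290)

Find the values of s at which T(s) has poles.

s = -5 ± 2j, -3 ± j

The poles are the roots of the denominator s^4 + 16s^3 + 99s^2 + 274s + 290 = 0.
No real roots exist; factor into two real quadratics: (s^2 + 10s + 29)(s^2 + 6s + 10) = 0.
Each quadratic gives a conjugate pair via the quadratic formula.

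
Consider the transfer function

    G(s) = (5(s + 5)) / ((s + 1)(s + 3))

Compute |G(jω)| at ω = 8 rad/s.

|G(j8)| ≈ 0.6848

Substitute s = j8: numerator = 25 + j40, denominator = -61 + j32.
|G(j8)| = |25 + j40| / |-61 + j32| = 47.170 / 68.884 ≈ 0.6848.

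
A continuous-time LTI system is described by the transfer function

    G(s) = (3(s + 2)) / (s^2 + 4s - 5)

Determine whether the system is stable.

unstable

The denominator s^2 + 4s - 5 factors as (s - 1)(s + 5), giving poles at s = 1, -5.
Since the pole(s) at s = 1 lie in the right half-plane, the system is unstable.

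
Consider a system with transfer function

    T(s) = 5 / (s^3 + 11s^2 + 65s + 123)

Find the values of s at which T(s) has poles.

s = -4 + 5j, -4 - 5j, -3

The poles are the roots of the denominator s^3 + 11s^2 + 65s + 123 = 0.
Trying s = -3: the polynomial evaluates to 0, so (s + 3) is a factor.
Dividing out leaves s^2 + 8s + 41 = 0.
The quadratic formula then gives s = -4 ± 5j.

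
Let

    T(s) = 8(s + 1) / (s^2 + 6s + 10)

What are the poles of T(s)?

The poles are the roots of the denominator s^2 + 6s + 10 = 0.
Using the quadratic formula: s = (-6 ± √(-4))/2 = -3 ± 1j.

s = -3 ± j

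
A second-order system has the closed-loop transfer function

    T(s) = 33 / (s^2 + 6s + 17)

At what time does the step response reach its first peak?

t_p ≈ 1.111 s

Comparing s^2 + 6s + 17 to s^2 + 2ζωₙs + ωₙ²: ωₙ = √17 ≈ 4.123 rad/s and ζ = 6/(2·√17) ≈ 0.7276.
ζωₙ = 6/2 = 3, so ω_d = ωₙ√(1−ζ²) = √(ωₙ² − (ζωₙ)²) = √(17 − 3²) = √8 ≈ 2.828 rad/s.
t_p = π/ω_d = π/2.828 ≈ 1.111 s.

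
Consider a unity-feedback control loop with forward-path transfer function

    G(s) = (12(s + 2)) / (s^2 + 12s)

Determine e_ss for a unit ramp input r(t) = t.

e_ss = 0.5000

G(s) has one pole at the origin.
This is a Type 1 system. Kv = lim_{s→0} s·G(s) = 24/12 = 2.
e_ss = 1/Kv = 1/(2) = 1/2 ≈ 0.5000.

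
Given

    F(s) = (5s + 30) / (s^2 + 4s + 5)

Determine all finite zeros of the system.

Set the numerator to zero: 5s + 30 = 0, i.e. 5·(s + 6) = 0.
So s = -6.

s = -6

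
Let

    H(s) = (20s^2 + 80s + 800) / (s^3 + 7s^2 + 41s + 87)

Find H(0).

Set s = 0: H(0) = (800) / (87) = 800/87.

H(0) = 800/87 ≈ 9.195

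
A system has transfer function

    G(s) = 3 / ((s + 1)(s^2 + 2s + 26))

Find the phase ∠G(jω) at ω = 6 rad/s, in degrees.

∠G(j6) ≈ 149.7°

At s = j6: numerator = 3, denominator = -82 - j48.
∠G = ∠num − ∠den = 0° − (-149.66°) = 149.7°.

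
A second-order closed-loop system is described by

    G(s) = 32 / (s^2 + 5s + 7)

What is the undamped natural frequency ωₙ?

Compare the denominator to the standard form s^2 + 2ζωₙs + ωₙ².
ωₙ² = 7, so ωₙ = √7 ≈ 2.646 rad/s.

ωₙ ≈ 2.646 rad/s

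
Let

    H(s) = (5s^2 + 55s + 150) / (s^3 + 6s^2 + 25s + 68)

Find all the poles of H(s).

s = -1 ± 4j, -4

The poles are the roots of the denominator s^3 + 6s^2 + 25s + 68 = 0.
Trying s = -4: the polynomial evaluates to 0, so (s + 4) is a factor.
Dividing out leaves s^2 + 2s + 17 = 0.
The quadratic formula then gives s = -1 ± 4j.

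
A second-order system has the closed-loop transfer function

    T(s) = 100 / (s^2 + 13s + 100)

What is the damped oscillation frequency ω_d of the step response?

Comparing s^2 + 13s + 100 to s^2 + 2ζωₙs + ωₙ²: ωₙ = 10 rad/s and ζ = 13/(2·10) = 0.65.
ζωₙ = 13/2 = 6.5, so ω_d = ωₙ√(1−ζ²) = √(ωₙ² − (ζωₙ)²) = √(100 − 6.5²) = √57.75 ≈ 7.599 rad/s.

ω_d ≈ 7.599 rad/s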